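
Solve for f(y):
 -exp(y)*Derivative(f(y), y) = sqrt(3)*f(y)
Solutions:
 f(y) = C1*exp(sqrt(3)*exp(-y))


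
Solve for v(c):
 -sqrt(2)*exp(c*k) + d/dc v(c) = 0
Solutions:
 v(c) = C1 + sqrt(2)*exp(c*k)/k


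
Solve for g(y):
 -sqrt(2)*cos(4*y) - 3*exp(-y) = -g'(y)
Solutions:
 g(y) = C1 + sqrt(2)*sin(4*y)/4 - 3*exp(-y)


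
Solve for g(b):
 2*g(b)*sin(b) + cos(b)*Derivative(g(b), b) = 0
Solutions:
 g(b) = C1*cos(b)^2


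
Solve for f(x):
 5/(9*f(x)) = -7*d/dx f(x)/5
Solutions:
 f(x) = -sqrt(C1 - 350*x)/21
 f(x) = sqrt(C1 - 350*x)/21


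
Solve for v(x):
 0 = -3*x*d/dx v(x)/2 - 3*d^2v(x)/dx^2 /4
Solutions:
 v(x) = C1 + C2*erf(x)


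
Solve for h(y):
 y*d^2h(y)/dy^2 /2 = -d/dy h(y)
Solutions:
 h(y) = C1 + C2/y


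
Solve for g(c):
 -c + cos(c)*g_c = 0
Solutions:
 g(c) = C1 + Integral(c/cos(c), c)


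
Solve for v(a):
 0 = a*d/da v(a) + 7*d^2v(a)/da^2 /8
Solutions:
 v(a) = C1 + C2*erf(2*sqrt(7)*a/7)


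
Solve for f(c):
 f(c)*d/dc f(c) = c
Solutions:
 f(c) = -sqrt(C1 + c^2)
 f(c) = sqrt(C1 + c^2)


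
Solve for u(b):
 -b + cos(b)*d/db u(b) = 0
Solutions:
 u(b) = C1 + Integral(b/cos(b), b)


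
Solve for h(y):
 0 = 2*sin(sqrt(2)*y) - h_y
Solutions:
 h(y) = C1 - sqrt(2)*cos(sqrt(2)*y)


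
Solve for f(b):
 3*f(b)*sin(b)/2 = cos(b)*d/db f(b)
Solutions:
 f(b) = C1/cos(b)^(3/2)


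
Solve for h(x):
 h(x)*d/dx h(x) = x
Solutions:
 h(x) = -sqrt(C1 + x^2)
 h(x) = sqrt(C1 + x^2)


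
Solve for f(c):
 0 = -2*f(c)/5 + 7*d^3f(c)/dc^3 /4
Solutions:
 f(c) = C3*exp(2*35^(2/3)*c/35) + (C1*sin(sqrt(3)*35^(2/3)*c/35) + C2*cos(sqrt(3)*35^(2/3)*c/35))*exp(-35^(2/3)*c/35)


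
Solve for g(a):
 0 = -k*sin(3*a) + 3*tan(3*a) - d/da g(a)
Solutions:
 g(a) = C1 + k*cos(3*a)/3 - log(cos(3*a))


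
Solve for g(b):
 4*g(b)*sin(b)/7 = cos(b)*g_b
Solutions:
 g(b) = C1/cos(b)^(4/7)


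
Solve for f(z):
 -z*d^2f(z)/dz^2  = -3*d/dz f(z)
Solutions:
 f(z) = C1 + C2*z^4


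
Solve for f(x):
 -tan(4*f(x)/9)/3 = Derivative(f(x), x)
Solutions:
 f(x) = -9*asin(C1*exp(-4*x/27))/4 + 9*pi/4
 f(x) = 9*asin(C1*exp(-4*x/27))/4


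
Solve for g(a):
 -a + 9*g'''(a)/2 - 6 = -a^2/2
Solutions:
 g(a) = C1 + C2*a + C3*a^2 - a^5/540 + a^4/108 + 2*a^3/9


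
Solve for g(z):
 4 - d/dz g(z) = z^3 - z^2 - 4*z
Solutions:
 g(z) = C1 - z^4/4 + z^3/3 + 2*z^2 + 4*z


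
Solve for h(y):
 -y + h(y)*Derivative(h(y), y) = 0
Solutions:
 h(y) = -sqrt(C1 + y^2)
 h(y) = sqrt(C1 + y^2)


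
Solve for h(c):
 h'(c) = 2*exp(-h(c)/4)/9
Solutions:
 h(c) = 4*log(C1 + c/18)


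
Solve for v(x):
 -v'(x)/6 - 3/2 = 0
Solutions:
 v(x) = C1 - 9*x


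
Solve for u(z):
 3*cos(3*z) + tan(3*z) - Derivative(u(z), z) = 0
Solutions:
 u(z) = C1 - log(cos(3*z))/3 + sin(3*z)


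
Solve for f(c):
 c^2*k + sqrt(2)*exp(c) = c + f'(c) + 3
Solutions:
 f(c) = C1 + c^3*k/3 - c^2/2 - 3*c + sqrt(2)*exp(c)


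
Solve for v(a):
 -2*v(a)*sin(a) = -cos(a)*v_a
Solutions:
 v(a) = C1/cos(a)^2


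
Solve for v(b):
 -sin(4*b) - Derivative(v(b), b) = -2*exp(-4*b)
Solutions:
 v(b) = C1 + cos(4*b)/4 - exp(-4*b)/2


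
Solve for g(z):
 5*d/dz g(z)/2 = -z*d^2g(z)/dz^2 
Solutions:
 g(z) = C1 + C2/z^(3/2)


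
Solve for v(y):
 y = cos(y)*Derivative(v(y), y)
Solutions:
 v(y) = C1 + Integral(y/cos(y), y)


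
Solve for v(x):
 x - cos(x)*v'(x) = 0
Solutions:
 v(x) = C1 + Integral(x/cos(x), x)


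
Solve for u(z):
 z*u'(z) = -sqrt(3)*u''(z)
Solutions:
 u(z) = C1 + C2*erf(sqrt(2)*3^(3/4)*z/6)


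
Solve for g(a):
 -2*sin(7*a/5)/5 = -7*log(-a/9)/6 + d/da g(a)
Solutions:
 g(a) = C1 + 7*a*log(-a)/6 - 7*a*log(3)/3 - 7*a/6 + 2*cos(7*a/5)/7


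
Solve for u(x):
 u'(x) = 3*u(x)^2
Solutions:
 u(x) = -1/(C1 + 3*x)


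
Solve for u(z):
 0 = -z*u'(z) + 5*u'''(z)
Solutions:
 u(z) = C1 + Integral(C2*airyai(5^(2/3)*z/5) + C3*airybi(5^(2/3)*z/5), z)


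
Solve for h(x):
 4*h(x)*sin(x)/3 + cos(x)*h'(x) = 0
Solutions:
 h(x) = C1*cos(x)^(4/3)


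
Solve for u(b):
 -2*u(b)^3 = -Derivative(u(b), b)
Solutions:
 u(b) = -sqrt(2)*sqrt(-1/(C1 + 2*b))/2
 u(b) = sqrt(2)*sqrt(-1/(C1 + 2*b))/2


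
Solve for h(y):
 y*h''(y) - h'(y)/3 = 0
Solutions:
 h(y) = C1 + C2*y^(4/3)


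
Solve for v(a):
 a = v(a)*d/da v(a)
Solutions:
 v(a) = -sqrt(C1 + a^2)
 v(a) = sqrt(C1 + a^2)


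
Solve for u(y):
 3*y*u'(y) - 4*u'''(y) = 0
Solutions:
 u(y) = C1 + Integral(C2*airyai(6^(1/3)*y/2) + C3*airybi(6^(1/3)*y/2), y)


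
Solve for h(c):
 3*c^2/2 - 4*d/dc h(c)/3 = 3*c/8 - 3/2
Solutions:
 h(c) = C1 + 3*c^3/8 - 9*c^2/64 + 9*c/8


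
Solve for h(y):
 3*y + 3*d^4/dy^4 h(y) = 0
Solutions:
 h(y) = C1 + C2*y + C3*y^2 + C4*y^3 - y^5/120


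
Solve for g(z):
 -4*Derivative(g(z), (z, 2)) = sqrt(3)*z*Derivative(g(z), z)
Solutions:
 g(z) = C1 + C2*erf(sqrt(2)*3^(1/4)*z/4)


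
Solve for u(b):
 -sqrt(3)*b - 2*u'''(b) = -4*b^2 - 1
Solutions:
 u(b) = C1 + C2*b + C3*b^2 + b^5/30 - sqrt(3)*b^4/48 + b^3/12


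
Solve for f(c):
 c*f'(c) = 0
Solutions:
 f(c) = C1


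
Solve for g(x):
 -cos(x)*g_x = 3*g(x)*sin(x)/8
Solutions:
 g(x) = C1*cos(x)^(3/8)


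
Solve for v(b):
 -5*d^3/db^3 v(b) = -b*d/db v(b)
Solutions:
 v(b) = C1 + Integral(C2*airyai(5^(2/3)*b/5) + C3*airybi(5^(2/3)*b/5), b)


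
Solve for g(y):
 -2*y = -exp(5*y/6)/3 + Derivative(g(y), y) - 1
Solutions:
 g(y) = C1 - y^2 + y + 2*exp(5*y/6)/5


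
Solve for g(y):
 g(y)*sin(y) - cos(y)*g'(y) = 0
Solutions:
 g(y) = C1/cos(y)


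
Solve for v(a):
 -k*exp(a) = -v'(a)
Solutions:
 v(a) = C1 + k*exp(a)


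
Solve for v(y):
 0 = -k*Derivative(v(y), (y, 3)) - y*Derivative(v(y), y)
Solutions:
 v(y) = C1 + Integral(C2*airyai(y*(-1/k)^(1/3)) + C3*airybi(y*(-1/k)^(1/3)), y)


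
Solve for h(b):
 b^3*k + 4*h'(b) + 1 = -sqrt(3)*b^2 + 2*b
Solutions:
 h(b) = C1 - b^4*k/16 - sqrt(3)*b^3/12 + b^2/4 - b/4


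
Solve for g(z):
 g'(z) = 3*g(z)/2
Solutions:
 g(z) = C1*exp(3*z/2)


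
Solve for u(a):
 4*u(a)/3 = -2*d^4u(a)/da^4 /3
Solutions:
 u(a) = (C1*sin(2^(3/4)*a/2) + C2*cos(2^(3/4)*a/2))*exp(-2^(3/4)*a/2) + (C3*sin(2^(3/4)*a/2) + C4*cos(2^(3/4)*a/2))*exp(2^(3/4)*a/2)


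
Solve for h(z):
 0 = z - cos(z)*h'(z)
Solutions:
 h(z) = C1 + Integral(z/cos(z), z)


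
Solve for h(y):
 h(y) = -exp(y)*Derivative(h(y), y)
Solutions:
 h(y) = C1*exp(exp(-y))


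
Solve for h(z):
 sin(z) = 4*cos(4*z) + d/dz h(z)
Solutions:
 h(z) = C1 - sin(4*z) - cos(z)


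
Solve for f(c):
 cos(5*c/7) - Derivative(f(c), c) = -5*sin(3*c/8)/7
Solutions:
 f(c) = C1 + 7*sin(5*c/7)/5 - 40*cos(3*c/8)/21


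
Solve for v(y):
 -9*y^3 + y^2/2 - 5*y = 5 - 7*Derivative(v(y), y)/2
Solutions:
 v(y) = C1 + 9*y^4/14 - y^3/21 + 5*y^2/7 + 10*y/7


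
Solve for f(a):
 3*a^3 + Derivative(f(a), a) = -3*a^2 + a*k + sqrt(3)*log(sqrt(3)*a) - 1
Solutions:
 f(a) = C1 - 3*a^4/4 - a^3 + a^2*k/2 + sqrt(3)*a*log(a) - sqrt(3)*a - a + sqrt(3)*a*log(3)/2


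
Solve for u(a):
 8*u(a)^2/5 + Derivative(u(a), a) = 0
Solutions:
 u(a) = 5/(C1 + 8*a)


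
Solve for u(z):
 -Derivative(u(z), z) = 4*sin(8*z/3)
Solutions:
 u(z) = C1 + 3*cos(8*z/3)/2


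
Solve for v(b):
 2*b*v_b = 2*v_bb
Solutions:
 v(b) = C1 + C2*erfi(sqrt(2)*b/2)


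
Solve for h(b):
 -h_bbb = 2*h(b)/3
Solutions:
 h(b) = C3*exp(-2^(1/3)*3^(2/3)*b/3) + (C1*sin(2^(1/3)*3^(1/6)*b/2) + C2*cos(2^(1/3)*3^(1/6)*b/2))*exp(2^(1/3)*3^(2/3)*b/6)


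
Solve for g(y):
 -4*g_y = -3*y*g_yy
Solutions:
 g(y) = C1 + C2*y^(7/3)


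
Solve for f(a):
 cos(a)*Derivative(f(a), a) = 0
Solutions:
 f(a) = C1


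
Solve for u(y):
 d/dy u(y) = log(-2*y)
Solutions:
 u(y) = C1 + y*log(-y) + y*(-1 + log(2))


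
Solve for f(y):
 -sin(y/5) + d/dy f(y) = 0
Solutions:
 f(y) = C1 - 5*cos(y/5)


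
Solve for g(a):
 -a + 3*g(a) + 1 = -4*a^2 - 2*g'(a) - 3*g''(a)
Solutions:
 g(a) = -4*a^2/3 + 19*a/9 + (C1*sin(2*sqrt(2)*a/3) + C2*cos(2*sqrt(2)*a/3))*exp(-a/3) + 25/27


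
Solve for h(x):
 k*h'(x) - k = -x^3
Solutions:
 h(x) = C1 + x - x^4/(4*k)


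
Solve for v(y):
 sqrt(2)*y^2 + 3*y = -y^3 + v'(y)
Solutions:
 v(y) = C1 + y^4/4 + sqrt(2)*y^3/3 + 3*y^2/2


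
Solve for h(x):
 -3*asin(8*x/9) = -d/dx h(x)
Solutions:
 h(x) = C1 + 3*x*asin(8*x/9) + 3*sqrt(81 - 64*x^2)/8


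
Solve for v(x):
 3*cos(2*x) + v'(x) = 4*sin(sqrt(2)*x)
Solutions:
 v(x) = C1 - 3*sin(2*x)/2 - 2*sqrt(2)*cos(sqrt(2)*x)


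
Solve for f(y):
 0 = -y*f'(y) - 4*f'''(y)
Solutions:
 f(y) = C1 + Integral(C2*airyai(-2^(1/3)*y/2) + C3*airybi(-2^(1/3)*y/2), y)


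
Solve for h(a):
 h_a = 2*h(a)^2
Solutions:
 h(a) = -1/(C1 + 2*a)


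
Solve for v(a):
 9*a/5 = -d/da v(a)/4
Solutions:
 v(a) = C1 - 18*a^2/5


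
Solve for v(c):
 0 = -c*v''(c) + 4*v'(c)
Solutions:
 v(c) = C1 + C2*c^5


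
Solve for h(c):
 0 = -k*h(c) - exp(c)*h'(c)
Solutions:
 h(c) = C1*exp(k*exp(-c))


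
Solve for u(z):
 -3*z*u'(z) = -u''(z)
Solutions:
 u(z) = C1 + C2*erfi(sqrt(6)*z/2)


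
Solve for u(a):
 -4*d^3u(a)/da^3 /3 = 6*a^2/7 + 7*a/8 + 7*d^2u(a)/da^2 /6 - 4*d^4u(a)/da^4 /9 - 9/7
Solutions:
 u(a) = C1 + C2*a + C3*exp(a*(6 - sqrt(78))/4) + C4*exp(a*(6 + sqrt(78))/4) - 3*a^4/49 + 425*a^3/2744 - 624*a^2/2401


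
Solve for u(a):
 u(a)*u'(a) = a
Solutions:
 u(a) = -sqrt(C1 + a^2)
 u(a) = sqrt(C1 + a^2)


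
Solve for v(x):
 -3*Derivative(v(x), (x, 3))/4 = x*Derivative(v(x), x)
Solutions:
 v(x) = C1 + Integral(C2*airyai(-6^(2/3)*x/3) + C3*airybi(-6^(2/3)*x/3), x)


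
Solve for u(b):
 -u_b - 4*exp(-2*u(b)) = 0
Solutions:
 u(b) = log(-sqrt(C1 - 8*b))
 u(b) = log(C1 - 8*b)/2


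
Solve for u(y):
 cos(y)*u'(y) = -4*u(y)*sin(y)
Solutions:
 u(y) = C1*cos(y)^4


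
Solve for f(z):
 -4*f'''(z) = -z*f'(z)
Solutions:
 f(z) = C1 + Integral(C2*airyai(2^(1/3)*z/2) + C3*airybi(2^(1/3)*z/2), z)


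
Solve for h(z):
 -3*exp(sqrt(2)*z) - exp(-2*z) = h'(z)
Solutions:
 h(z) = C1 - 3*sqrt(2)*exp(sqrt(2)*z)/2 + exp(-2*z)/2


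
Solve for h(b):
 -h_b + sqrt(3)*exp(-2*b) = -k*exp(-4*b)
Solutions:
 h(b) = C1 - k*exp(-4*b)/4 - sqrt(3)*exp(-2*b)/2


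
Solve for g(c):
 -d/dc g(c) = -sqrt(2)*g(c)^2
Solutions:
 g(c) = -1/(C1 + sqrt(2)*c)


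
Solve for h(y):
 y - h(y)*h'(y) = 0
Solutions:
 h(y) = -sqrt(C1 + y^2)
 h(y) = sqrt(C1 + y^2)


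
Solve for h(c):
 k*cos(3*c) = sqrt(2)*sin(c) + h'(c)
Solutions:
 h(c) = C1 + k*sin(3*c)/3 + sqrt(2)*cos(c)


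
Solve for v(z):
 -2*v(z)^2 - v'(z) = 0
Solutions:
 v(z) = 1/(C1 + 2*z)


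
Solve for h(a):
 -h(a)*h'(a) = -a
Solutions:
 h(a) = -sqrt(C1 + a^2)
 h(a) = sqrt(C1 + a^2)


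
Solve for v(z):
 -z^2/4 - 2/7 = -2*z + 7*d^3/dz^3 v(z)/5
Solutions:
 v(z) = C1 + C2*z + C3*z^2 - z^5/336 + 5*z^4/84 - 5*z^3/147


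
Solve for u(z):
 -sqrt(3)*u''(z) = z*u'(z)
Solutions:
 u(z) = C1 + C2*erf(sqrt(2)*3^(3/4)*z/6)


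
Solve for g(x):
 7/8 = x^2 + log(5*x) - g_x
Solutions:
 g(x) = C1 + x^3/3 + x*log(x) - 15*x/8 + x*log(5)


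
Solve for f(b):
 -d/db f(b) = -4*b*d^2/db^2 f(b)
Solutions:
 f(b) = C1 + C2*b^(5/4)


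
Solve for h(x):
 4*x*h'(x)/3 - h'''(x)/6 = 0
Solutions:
 h(x) = C1 + Integral(C2*airyai(2*x) + C3*airybi(2*x), x)


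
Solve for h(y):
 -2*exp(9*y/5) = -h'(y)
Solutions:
 h(y) = C1 + 10*exp(9*y/5)/9


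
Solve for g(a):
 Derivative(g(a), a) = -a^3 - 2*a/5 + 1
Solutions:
 g(a) = C1 - a^4/4 - a^2/5 + a


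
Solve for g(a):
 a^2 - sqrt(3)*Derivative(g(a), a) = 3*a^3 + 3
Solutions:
 g(a) = C1 - sqrt(3)*a^4/4 + sqrt(3)*a^3/9 - sqrt(3)*a


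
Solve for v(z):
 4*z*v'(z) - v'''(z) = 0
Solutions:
 v(z) = C1 + Integral(C2*airyai(2^(2/3)*z) + C3*airybi(2^(2/3)*z), z)


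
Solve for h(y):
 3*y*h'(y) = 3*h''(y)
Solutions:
 h(y) = C1 + C2*erfi(sqrt(2)*y/2)


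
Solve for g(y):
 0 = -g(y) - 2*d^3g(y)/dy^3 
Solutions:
 g(y) = C3*exp(-2^(2/3)*y/2) + (C1*sin(2^(2/3)*sqrt(3)*y/4) + C2*cos(2^(2/3)*sqrt(3)*y/4))*exp(2^(2/3)*y/4)


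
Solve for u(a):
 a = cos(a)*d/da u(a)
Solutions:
 u(a) = C1 + Integral(a/cos(a), a)


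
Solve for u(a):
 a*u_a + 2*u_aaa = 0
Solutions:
 u(a) = C1 + Integral(C2*airyai(-2^(2/3)*a/2) + C3*airybi(-2^(2/3)*a/2), a)


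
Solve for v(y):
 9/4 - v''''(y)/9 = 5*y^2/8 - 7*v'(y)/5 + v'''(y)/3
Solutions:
 v(y) = C1 + C2*exp(-y*(10^(1/3)/(2*(3*sqrt(301) + 53)^(1/3)) + 1 + 10^(2/3)*(3*sqrt(301) + 53)^(1/3)/20))*sin(10^(1/3)*sqrt(3)*y*(-10^(1/3)*(3*sqrt(301) + 53)^(1/3) + 10/(3*sqrt(301) + 53)^(1/3))/20) + C3*exp(-y*(10^(1/3)/(2*(3*sqrt(301) + 53)^(1/3)) + 1 + 10^(2/3)*(3*sqrt(301) + 53)^(1/3)/20))*cos(10^(1/3)*sqrt(3)*y*(-10^(1/3)*(3*sqrt(301) + 53)^(1/3) + 10/(3*sqrt(301) + 53)^(1/3))/20) + C4*exp(y*(-1 + 10^(1/3)/(3*sqrt(301) + 53)^(1/3) + 10^(2/3)*(3*sqrt(301) + 53)^(1/3)/10)) + 25*y^3/168 - 205*y/147


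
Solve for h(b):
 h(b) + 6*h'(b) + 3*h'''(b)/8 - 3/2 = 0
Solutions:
 h(b) = C1*exp(6^(1/3)*b*(-8*3^(1/3)/(3 + sqrt(777))^(1/3) + 2^(1/3)*(3 + sqrt(777))^(1/3))/6)*sin(2^(1/3)*3^(1/6)*b*(4/(3 + sqrt(777))^(1/3) + 2^(1/3)*3^(2/3)*(3 + sqrt(777))^(1/3)/6)) + C2*exp(6^(1/3)*b*(-8*3^(1/3)/(3 + sqrt(777))^(1/3) + 2^(1/3)*(3 + sqrt(777))^(1/3))/6)*cos(2^(1/3)*3^(1/6)*b*(4/(3 + sqrt(777))^(1/3) + 2^(1/3)*3^(2/3)*(3 + sqrt(777))^(1/3)/6)) + C3*exp(-6^(1/3)*b*(-8*3^(1/3)/(3 + sqrt(777))^(1/3) + 2^(1/3)*(3 + sqrt(777))^(1/3))/3) + 3/2


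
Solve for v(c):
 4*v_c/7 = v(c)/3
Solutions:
 v(c) = C1*exp(7*c/12)


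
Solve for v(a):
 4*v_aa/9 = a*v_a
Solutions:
 v(a) = C1 + C2*erfi(3*sqrt(2)*a/4)


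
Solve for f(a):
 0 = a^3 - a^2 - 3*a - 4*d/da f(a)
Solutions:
 f(a) = C1 + a^4/16 - a^3/12 - 3*a^2/8


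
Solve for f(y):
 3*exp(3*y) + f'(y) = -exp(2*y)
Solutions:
 f(y) = C1 - exp(3*y) - exp(2*y)/2


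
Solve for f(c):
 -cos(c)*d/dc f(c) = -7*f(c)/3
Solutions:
 f(c) = C1*(sin(c) + 1)^(7/6)/(sin(c) - 1)^(7/6)


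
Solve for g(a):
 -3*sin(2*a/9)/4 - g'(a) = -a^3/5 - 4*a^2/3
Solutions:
 g(a) = C1 + a^4/20 + 4*a^3/9 + 27*cos(2*a/9)/8


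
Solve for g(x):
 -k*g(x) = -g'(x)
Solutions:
 g(x) = C1*exp(k*x)


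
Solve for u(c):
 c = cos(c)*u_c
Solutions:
 u(c) = C1 + Integral(c/cos(c), c)


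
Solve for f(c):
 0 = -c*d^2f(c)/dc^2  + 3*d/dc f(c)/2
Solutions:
 f(c) = C1 + C2*c^(5/2)


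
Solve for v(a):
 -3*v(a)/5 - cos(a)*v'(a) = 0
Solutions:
 v(a) = C1*(sin(a) - 1)^(3/10)/(sin(a) + 1)^(3/10)


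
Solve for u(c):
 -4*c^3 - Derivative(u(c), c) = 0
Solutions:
 u(c) = C1 - c^4


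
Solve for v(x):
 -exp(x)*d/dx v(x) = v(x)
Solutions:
 v(x) = C1*exp(exp(-x))


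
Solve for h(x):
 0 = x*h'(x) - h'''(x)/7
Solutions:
 h(x) = C1 + Integral(C2*airyai(7^(1/3)*x) + C3*airybi(7^(1/3)*x), x)


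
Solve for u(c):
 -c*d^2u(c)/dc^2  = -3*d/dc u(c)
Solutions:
 u(c) = C1 + C2*c^4


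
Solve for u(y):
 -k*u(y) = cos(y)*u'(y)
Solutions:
 u(y) = C1*exp(k*(log(sin(y) - 1) - log(sin(y) + 1))/2)


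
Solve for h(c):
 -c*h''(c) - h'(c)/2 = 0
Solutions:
 h(c) = C1 + C2*sqrt(c)


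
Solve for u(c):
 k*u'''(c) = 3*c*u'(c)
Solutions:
 u(c) = C1 + Integral(C2*airyai(3^(1/3)*c*(1/k)^(1/3)) + C3*airybi(3^(1/3)*c*(1/k)^(1/3)), c)


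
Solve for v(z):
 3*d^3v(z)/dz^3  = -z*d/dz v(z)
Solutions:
 v(z) = C1 + Integral(C2*airyai(-3^(2/3)*z/3) + C3*airybi(-3^(2/3)*z/3), z)


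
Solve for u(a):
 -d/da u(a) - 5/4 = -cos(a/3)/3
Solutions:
 u(a) = C1 - 5*a/4 + sin(a/3)


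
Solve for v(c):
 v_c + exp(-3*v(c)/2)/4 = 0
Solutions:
 v(c) = 2*log(C1 - 3*c/8)/3
 v(c) = 2*log((-3^(1/3) - 3^(5/6)*I)*(C1 - c)^(1/3)/4)
 v(c) = 2*log((-3^(1/3) + 3^(5/6)*I)*(C1 - c)^(1/3)/4)


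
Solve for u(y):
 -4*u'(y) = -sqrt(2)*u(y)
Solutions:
 u(y) = C1*exp(sqrt(2)*y/4)


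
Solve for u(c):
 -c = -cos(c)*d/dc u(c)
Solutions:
 u(c) = C1 + Integral(c/cos(c), c)


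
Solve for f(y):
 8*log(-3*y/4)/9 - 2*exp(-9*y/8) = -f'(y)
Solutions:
 f(y) = C1 - 8*y*log(-y)/9 + 8*y*(-log(3) + 1 + 2*log(2))/9 - 16*exp(-9*y/8)/9


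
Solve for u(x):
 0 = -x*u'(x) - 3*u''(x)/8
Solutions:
 u(x) = C1 + C2*erf(2*sqrt(3)*x/3)


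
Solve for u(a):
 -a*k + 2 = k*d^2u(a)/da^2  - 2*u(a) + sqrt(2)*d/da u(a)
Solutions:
 u(a) = C1*exp(sqrt(2)*a*(sqrt(4*k + 1) - 1)/(2*k)) + C2*exp(-sqrt(2)*a*(sqrt(4*k + 1) + 1)/(2*k)) + a*k/2 + sqrt(2)*k/4 - 1


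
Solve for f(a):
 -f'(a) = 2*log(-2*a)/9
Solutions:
 f(a) = C1 - 2*a*log(-a)/9 + 2*a*(1 - log(2))/9


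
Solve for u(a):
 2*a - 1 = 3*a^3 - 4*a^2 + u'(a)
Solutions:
 u(a) = C1 - 3*a^4/4 + 4*a^3/3 + a^2 - a


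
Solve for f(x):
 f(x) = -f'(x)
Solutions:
 f(x) = C1*exp(-x)


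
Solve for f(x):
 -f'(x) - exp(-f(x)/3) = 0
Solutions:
 f(x) = 3*log(C1 - x/3)


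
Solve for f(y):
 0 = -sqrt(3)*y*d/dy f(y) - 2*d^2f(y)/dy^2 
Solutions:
 f(y) = C1 + C2*erf(3^(1/4)*y/2)


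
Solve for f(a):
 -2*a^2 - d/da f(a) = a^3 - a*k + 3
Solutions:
 f(a) = C1 - a^4/4 - 2*a^3/3 + a^2*k/2 - 3*a


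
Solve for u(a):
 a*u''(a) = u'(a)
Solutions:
 u(a) = C1 + C2*a^2


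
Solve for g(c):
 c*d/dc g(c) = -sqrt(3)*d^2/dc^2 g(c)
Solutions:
 g(c) = C1 + C2*erf(sqrt(2)*3^(3/4)*c/6)


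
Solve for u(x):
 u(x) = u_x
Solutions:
 u(x) = C1*exp(x)


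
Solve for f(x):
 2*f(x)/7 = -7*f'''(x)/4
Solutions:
 f(x) = C3*exp(-2*7^(1/3)*x/7) + (C1*sin(sqrt(3)*7^(1/3)*x/7) + C2*cos(sqrt(3)*7^(1/3)*x/7))*exp(7^(1/3)*x/7)


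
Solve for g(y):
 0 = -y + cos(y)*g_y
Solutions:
 g(y) = C1 + Integral(y/cos(y), y)


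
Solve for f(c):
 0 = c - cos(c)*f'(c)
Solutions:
 f(c) = C1 + Integral(c/cos(c), c)


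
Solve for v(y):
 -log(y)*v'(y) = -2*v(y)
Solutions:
 v(y) = C1*exp(2*li(y))


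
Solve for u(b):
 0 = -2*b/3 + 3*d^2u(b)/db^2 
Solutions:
 u(b) = C1 + C2*b + b^3/27


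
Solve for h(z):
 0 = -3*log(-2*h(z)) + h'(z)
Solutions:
 -Integral(1/(log(-_y) + log(2)), (_y, h(z)))/3 = C1 - z


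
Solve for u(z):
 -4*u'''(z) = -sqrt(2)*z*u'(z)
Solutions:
 u(z) = C1 + Integral(C2*airyai(sqrt(2)*z/2) + C3*airybi(sqrt(2)*z/2), z)


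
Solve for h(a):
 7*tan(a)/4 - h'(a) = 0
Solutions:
 h(a) = C1 - 7*log(cos(a))/4


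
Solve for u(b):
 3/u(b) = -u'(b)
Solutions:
 u(b) = -sqrt(C1 - 6*b)
 u(b) = sqrt(C1 - 6*b)


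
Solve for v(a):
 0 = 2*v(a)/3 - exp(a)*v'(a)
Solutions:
 v(a) = C1*exp(-2*exp(-a)/3)


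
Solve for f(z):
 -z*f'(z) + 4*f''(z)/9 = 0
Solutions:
 f(z) = C1 + C2*erfi(3*sqrt(2)*z/4)


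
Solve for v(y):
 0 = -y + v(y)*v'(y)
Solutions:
 v(y) = -sqrt(C1 + y^2)
 v(y) = sqrt(C1 + y^2)


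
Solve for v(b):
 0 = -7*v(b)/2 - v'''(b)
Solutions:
 v(b) = C3*exp(-2^(2/3)*7^(1/3)*b/2) + (C1*sin(2^(2/3)*sqrt(3)*7^(1/3)*b/4) + C2*cos(2^(2/3)*sqrt(3)*7^(1/3)*b/4))*exp(2^(2/3)*7^(1/3)*b/4)


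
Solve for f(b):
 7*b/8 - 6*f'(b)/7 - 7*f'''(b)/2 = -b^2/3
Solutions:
 f(b) = C1 + C2*sin(2*sqrt(3)*b/7) + C3*cos(2*sqrt(3)*b/7) + 7*b^3/54 + 49*b^2/96 - 343*b/108


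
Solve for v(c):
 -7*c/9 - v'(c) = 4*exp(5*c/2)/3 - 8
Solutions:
 v(c) = C1 - 7*c^2/18 + 8*c - 8*exp(5*c/2)/15


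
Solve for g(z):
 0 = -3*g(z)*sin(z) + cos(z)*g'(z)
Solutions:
 g(z) = C1/cos(z)^3


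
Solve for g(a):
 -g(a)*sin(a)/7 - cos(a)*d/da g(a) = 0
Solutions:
 g(a) = C1*cos(a)^(1/7)


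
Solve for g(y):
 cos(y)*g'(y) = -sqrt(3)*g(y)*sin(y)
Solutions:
 g(y) = C1*cos(y)^(sqrt(3))


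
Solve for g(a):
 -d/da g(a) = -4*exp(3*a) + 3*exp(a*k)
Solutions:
 g(a) = C1 + 4*exp(3*a)/3 - 3*exp(a*k)/k


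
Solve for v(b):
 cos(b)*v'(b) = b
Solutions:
 v(b) = C1 + Integral(b/cos(b), b)


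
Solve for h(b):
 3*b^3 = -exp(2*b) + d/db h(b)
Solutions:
 h(b) = C1 + 3*b^4/4 + exp(2*b)/2


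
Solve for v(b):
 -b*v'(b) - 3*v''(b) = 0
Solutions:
 v(b) = C1 + C2*erf(sqrt(6)*b/6)


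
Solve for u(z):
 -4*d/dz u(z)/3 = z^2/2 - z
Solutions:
 u(z) = C1 - z^3/8 + 3*z^2/8


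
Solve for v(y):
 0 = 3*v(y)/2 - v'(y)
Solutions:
 v(y) = C1*exp(3*y/2)


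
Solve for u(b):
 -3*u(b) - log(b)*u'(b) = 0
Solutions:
 u(b) = C1*exp(-3*li(b))


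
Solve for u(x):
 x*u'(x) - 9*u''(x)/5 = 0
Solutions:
 u(x) = C1 + C2*erfi(sqrt(10)*x/6)


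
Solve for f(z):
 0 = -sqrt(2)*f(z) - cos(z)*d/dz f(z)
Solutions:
 f(z) = C1*(sin(z) - 1)^(sqrt(2)/2)/(sin(z) + 1)^(sqrt(2)/2)


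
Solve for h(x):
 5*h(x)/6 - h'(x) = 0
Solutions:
 h(x) = C1*exp(5*x/6)


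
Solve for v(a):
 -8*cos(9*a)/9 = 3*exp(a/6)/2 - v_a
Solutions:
 v(a) = C1 + 9*exp(a/6) + 8*sin(9*a)/81


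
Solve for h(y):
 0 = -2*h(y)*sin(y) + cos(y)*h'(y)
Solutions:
 h(y) = C1/cos(y)^2


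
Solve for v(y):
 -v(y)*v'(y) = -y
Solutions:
 v(y) = -sqrt(C1 + y^2)
 v(y) = sqrt(C1 + y^2)


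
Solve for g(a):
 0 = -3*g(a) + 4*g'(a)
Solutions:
 g(a) = C1*exp(3*a/4)


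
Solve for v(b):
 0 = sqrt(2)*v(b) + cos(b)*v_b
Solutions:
 v(b) = C1*(sin(b) - 1)^(sqrt(2)/2)/(sin(b) + 1)^(sqrt(2)/2)


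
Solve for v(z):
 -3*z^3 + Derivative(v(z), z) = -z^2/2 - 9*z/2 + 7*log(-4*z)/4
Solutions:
 v(z) = C1 + 3*z^4/4 - z^3/6 - 9*z^2/4 + 7*z*log(-z)/4 + 7*z*(-1 + 2*log(2))/4


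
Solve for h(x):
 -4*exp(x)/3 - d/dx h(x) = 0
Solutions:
 h(x) = C1 - 4*exp(x)/3


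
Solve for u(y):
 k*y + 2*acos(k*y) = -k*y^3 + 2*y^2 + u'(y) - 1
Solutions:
 u(y) = C1 + k*y^4/4 + k*y^2/2 - 2*y^3/3 + y + 2*Piecewise((y*acos(k*y) - sqrt(-k^2*y^2 + 1)/k, Ne(k, 0)), (pi*y/2, True))


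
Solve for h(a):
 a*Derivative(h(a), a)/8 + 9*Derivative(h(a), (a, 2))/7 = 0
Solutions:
 h(a) = C1 + C2*erf(sqrt(7)*a/12)


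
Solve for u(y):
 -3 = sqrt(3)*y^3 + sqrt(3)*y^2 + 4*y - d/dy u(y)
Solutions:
 u(y) = C1 + sqrt(3)*y^4/4 + sqrt(3)*y^3/3 + 2*y^2 + 3*y


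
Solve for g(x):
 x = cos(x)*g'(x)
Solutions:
 g(x) = C1 + Integral(x/cos(x), x)


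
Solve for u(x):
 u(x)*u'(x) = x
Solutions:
 u(x) = -sqrt(C1 + x^2)
 u(x) = sqrt(C1 + x^2)


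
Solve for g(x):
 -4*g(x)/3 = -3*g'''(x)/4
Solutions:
 g(x) = C3*exp(2*6^(1/3)*x/3) + (C1*sin(2^(1/3)*3^(5/6)*x/3) + C2*cos(2^(1/3)*3^(5/6)*x/3))*exp(-6^(1/3)*x/3)


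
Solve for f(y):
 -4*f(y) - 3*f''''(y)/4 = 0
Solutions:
 f(y) = (C1*sin(sqrt(2)*3^(3/4)*y/3) + C2*cos(sqrt(2)*3^(3/4)*y/3))*exp(-sqrt(2)*3^(3/4)*y/3) + (C3*sin(sqrt(2)*3^(3/4)*y/3) + C4*cos(sqrt(2)*3^(3/4)*y/3))*exp(sqrt(2)*3^(3/4)*y/3)


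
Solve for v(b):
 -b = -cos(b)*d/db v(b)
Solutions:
 v(b) = C1 + Integral(b/cos(b), b)


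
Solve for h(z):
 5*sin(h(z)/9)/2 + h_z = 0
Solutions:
 5*z/2 + 9*log(cos(h(z)/9) - 1)/2 - 9*log(cos(h(z)/9) + 1)/2 = C1


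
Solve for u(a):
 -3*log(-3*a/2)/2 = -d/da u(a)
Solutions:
 u(a) = C1 + 3*a*log(-a)/2 + 3*a*(-1 - log(2) + log(3))/2


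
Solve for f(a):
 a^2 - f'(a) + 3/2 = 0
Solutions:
 f(a) = C1 + a^3/3 + 3*a/2


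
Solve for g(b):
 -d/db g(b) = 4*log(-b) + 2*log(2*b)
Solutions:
 g(b) = C1 - 6*b*log(b) + 2*b*(-log(2) + 3 - 2*I*pi)


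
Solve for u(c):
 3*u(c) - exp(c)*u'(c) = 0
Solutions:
 u(c) = C1*exp(-3*exp(-c))


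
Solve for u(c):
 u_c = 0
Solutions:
 u(c) = C1


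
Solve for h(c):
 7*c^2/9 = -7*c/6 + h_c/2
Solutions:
 h(c) = C1 + 14*c^3/27 + 7*c^2/6


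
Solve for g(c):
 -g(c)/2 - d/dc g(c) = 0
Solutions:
 g(c) = C1*exp(-c/2)


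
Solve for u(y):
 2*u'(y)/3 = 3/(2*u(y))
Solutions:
 u(y) = -sqrt(C1 + 18*y)/2
 u(y) = sqrt(C1 + 18*y)/2


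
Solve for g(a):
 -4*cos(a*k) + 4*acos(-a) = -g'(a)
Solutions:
 g(a) = C1 - 4*a*acos(-a) - 4*sqrt(1 - a^2) + 4*Piecewise((sin(a*k)/k, Ne(k, 0)), (a, True))


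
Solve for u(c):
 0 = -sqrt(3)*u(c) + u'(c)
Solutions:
 u(c) = C1*exp(sqrt(3)*c)


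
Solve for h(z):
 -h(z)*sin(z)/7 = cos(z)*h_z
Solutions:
 h(z) = C1*cos(z)^(1/7)


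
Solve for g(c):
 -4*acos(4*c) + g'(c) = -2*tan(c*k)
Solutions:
 g(c) = C1 + 4*c*acos(4*c) - sqrt(1 - 16*c^2) - 2*Piecewise((-log(cos(c*k))/k, Ne(k, 0)), (0, True))


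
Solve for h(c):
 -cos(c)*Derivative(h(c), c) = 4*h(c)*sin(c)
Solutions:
 h(c) = C1*cos(c)^4


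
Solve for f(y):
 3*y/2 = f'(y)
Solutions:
 f(y) = C1 + 3*y^2/4


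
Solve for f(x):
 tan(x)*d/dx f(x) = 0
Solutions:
 f(x) = C1


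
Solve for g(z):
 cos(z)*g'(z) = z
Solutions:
 g(z) = C1 + Integral(z/cos(z), z)


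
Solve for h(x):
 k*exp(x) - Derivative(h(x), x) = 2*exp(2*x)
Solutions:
 h(x) = C1 + k*exp(x) - exp(2*x)


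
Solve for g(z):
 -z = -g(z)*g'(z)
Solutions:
 g(z) = -sqrt(C1 + z^2)
 g(z) = sqrt(C1 + z^2)


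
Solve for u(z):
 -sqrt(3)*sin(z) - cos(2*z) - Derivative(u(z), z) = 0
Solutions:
 u(z) = C1 - sin(2*z)/2 + sqrt(3)*cos(z)


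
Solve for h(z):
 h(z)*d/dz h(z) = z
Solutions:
 h(z) = -sqrt(C1 + z^2)
 h(z) = sqrt(C1 + z^2)


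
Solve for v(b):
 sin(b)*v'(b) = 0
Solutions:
 v(b) = C1


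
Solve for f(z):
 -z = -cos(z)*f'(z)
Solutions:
 f(z) = C1 + Integral(z/cos(z), z)


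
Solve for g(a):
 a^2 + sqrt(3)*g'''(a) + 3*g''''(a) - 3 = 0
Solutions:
 g(a) = C1 + C2*a + C3*a^2 + C4*exp(-sqrt(3)*a/3) - sqrt(3)*a^5/180 + a^4/12 - sqrt(3)*a^3/6


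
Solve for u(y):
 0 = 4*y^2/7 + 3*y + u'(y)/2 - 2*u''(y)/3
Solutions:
 u(y) = C1 + C2*exp(3*y/4) - 8*y^3/21 - 95*y^2/21 - 760*y/63


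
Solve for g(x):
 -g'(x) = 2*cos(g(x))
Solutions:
 g(x) = pi - asin((C1 + exp(4*x))/(C1 - exp(4*x)))
 g(x) = asin((C1 + exp(4*x))/(C1 - exp(4*x)))


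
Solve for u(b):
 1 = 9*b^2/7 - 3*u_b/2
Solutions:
 u(b) = C1 + 2*b^3/7 - 2*b/3


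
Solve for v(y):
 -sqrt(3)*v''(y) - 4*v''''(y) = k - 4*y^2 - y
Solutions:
 v(y) = C1 + C2*y + C3*sin(3^(1/4)*y/2) + C4*cos(3^(1/4)*y/2) + sqrt(3)*y^4/9 + sqrt(3)*y^3/18 + y^2*(-sqrt(3)*k - 32)/6


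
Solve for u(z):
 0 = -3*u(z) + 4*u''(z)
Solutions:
 u(z) = C1*exp(-sqrt(3)*z/2) + C2*exp(sqrt(3)*z/2)


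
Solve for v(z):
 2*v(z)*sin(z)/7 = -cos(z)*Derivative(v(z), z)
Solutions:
 v(z) = C1*cos(z)^(2/7)


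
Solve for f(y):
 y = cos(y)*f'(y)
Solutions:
 f(y) = C1 + Integral(y/cos(y), y)


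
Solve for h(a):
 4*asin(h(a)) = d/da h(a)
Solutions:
 Integral(1/asin(_y), (_y, h(a))) = C1 + 4*a


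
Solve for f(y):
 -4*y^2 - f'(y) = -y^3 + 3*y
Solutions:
 f(y) = C1 + y^4/4 - 4*y^3/3 - 3*y^2/2


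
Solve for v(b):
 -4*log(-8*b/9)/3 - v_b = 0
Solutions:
 v(b) = C1 - 4*b*log(-b)/3 + b*(-4*log(2) + 4/3 + 8*log(3)/3)


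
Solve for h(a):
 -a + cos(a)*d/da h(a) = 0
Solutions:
 h(a) = C1 + Integral(a/cos(a), a)


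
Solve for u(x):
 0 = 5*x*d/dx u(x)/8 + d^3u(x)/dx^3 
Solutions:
 u(x) = C1 + Integral(C2*airyai(-5^(1/3)*x/2) + C3*airybi(-5^(1/3)*x/2), x)


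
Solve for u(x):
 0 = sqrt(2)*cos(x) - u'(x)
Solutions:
 u(x) = C1 + sqrt(2)*sin(x)


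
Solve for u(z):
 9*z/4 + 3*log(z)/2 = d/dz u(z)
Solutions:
 u(z) = C1 + 9*z^2/8 + 3*z*log(z)/2 - 3*z/2


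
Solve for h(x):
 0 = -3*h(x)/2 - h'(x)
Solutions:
 h(x) = C1*exp(-3*x/2)


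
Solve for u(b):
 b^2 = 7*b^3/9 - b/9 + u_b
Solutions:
 u(b) = C1 - 7*b^4/36 + b^3/3 + b^2/18


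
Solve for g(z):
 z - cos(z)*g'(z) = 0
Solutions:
 g(z) = C1 + Integral(z/cos(z), z)


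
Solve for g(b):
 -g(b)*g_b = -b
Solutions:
 g(b) = -sqrt(C1 + b^2)
 g(b) = sqrt(C1 + b^2)


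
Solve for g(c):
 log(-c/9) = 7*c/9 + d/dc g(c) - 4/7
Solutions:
 g(c) = C1 - 7*c^2/18 + c*log(-c) + c*(-2*log(3) - 3/7)


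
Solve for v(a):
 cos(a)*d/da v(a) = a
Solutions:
 v(a) = C1 + Integral(a/cos(a), a)


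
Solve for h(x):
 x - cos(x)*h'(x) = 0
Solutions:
 h(x) = C1 + Integral(x/cos(x), x)


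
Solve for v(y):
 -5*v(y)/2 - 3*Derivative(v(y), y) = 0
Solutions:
 v(y) = C1*exp(-5*y/6)


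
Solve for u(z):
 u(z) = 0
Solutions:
 u(z) = 0


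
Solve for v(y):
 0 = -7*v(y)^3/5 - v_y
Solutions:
 v(y) = -sqrt(10)*sqrt(-1/(C1 - 7*y))/2
 v(y) = sqrt(10)*sqrt(-1/(C1 - 7*y))/2


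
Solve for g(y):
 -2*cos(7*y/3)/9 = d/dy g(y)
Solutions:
 g(y) = C1 - 2*sin(7*y/3)/21


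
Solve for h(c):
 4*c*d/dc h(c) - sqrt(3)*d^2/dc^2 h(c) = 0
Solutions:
 h(c) = C1 + C2*erfi(sqrt(2)*3^(3/4)*c/3)


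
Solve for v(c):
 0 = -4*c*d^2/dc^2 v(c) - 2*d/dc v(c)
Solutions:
 v(c) = C1 + C2*sqrt(c)


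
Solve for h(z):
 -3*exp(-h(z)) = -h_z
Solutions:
 h(z) = log(C1 + 3*z)


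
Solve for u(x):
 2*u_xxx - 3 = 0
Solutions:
 u(x) = C1 + C2*x + C3*x^2 + x^3/4


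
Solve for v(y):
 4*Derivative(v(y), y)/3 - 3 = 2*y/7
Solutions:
 v(y) = C1 + 3*y^2/28 + 9*y/4


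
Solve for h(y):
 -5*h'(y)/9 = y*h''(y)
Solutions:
 h(y) = C1 + C2*y^(4/9)


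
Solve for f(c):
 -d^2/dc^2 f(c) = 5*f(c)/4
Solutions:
 f(c) = C1*sin(sqrt(5)*c/2) + C2*cos(sqrt(5)*c/2)


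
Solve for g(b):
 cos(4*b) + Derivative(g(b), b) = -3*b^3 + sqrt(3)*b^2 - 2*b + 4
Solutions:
 g(b) = C1 - 3*b^4/4 + sqrt(3)*b^3/3 - b^2 + 4*b - sin(4*b)/4


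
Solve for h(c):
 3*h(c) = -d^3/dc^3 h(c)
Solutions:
 h(c) = C3*exp(-3^(1/3)*c) + (C1*sin(3^(5/6)*c/2) + C2*cos(3^(5/6)*c/2))*exp(3^(1/3)*c/2)


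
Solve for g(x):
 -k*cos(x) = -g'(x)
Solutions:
 g(x) = C1 + k*sin(x)


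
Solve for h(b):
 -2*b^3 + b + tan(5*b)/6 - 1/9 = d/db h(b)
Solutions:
 h(b) = C1 - b^4/2 + b^2/2 - b/9 - log(cos(5*b))/30


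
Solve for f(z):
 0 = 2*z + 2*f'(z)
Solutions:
 f(z) = C1 - z^2/2


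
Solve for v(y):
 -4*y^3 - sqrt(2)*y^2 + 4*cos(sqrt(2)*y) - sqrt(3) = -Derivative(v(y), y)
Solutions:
 v(y) = C1 + y^4 + sqrt(2)*y^3/3 + sqrt(3)*y - 2*sqrt(2)*sin(sqrt(2)*y)


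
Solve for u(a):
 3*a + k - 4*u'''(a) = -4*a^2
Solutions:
 u(a) = C1 + C2*a + C3*a^2 + a^5/60 + a^4/32 + a^3*k/24


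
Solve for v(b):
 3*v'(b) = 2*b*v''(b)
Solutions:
 v(b) = C1 + C2*b^(5/2)


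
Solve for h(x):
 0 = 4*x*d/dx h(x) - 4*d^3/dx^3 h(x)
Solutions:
 h(x) = C1 + Integral(C2*airyai(x) + C3*airybi(x), x)


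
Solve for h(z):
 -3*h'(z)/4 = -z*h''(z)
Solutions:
 h(z) = C1 + C2*z^(7/4)


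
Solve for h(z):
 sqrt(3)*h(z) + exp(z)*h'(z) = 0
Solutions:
 h(z) = C1*exp(sqrt(3)*exp(-z))


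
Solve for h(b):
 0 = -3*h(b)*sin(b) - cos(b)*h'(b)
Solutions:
 h(b) = C1*cos(b)^3


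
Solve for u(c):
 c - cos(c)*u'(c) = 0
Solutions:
 u(c) = C1 + Integral(c/cos(c), c)


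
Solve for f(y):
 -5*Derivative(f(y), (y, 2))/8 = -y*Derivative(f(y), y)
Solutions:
 f(y) = C1 + C2*erfi(2*sqrt(5)*y/5)


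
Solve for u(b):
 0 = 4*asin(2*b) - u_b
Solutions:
 u(b) = C1 + 4*b*asin(2*b) + 2*sqrt(1 - 4*b^2)


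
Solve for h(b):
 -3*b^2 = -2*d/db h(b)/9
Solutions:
 h(b) = C1 + 9*b^3/2


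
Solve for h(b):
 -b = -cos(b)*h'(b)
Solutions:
 h(b) = C1 + Integral(b/cos(b), b)


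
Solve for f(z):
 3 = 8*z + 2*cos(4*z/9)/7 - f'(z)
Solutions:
 f(z) = C1 + 4*z^2 - 3*z + 9*sin(4*z/9)/14


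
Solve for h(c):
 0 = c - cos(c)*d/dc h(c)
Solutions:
 h(c) = C1 + Integral(c/cos(c), c)


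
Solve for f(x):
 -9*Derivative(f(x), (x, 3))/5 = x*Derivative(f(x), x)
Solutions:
 f(x) = C1 + Integral(C2*airyai(-15^(1/3)*x/3) + C3*airybi(-15^(1/3)*x/3), x)


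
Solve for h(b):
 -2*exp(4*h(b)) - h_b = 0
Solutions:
 h(b) = log(-I*(1/(C1 + 8*b))^(1/4))
 h(b) = log(I*(1/(C1 + 8*b))^(1/4))
 h(b) = log(-(1/(C1 + 8*b))^(1/4))
 h(b) = log(1/(C1 + 8*b))/4


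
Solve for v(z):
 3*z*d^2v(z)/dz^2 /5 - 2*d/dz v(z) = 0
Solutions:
 v(z) = C1 + C2*z^(13/3)


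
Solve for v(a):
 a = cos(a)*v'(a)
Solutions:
 v(a) = C1 + Integral(a/cos(a), a)


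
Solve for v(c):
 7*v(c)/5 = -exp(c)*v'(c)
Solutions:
 v(c) = C1*exp(7*exp(-c)/5)


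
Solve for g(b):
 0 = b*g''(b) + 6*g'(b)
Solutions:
 g(b) = C1 + C2/b^5


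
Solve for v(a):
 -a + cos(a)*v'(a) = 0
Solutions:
 v(a) = C1 + Integral(a/cos(a), a)


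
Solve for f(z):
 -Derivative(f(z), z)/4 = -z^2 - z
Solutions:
 f(z) = C1 + 4*z^3/3 + 2*z^2


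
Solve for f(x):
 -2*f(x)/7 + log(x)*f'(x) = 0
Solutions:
 f(x) = C1*exp(2*li(x)/7)


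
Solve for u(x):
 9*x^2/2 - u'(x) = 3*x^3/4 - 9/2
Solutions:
 u(x) = C1 - 3*x^4/16 + 3*x^3/2 + 9*x/2


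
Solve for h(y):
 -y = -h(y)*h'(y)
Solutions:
 h(y) = -sqrt(C1 + y^2)
 h(y) = sqrt(C1 + y^2)


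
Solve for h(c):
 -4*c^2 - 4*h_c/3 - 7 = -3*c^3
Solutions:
 h(c) = C1 + 9*c^4/16 - c^3 - 21*c/4


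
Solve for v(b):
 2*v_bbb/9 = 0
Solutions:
 v(b) = C1 + C2*b + C3*b^2


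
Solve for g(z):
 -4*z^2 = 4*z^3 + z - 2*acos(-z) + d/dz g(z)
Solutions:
 g(z) = C1 - z^4 - 4*z^3/3 - z^2/2 + 2*z*acos(-z) + 2*sqrt(1 - z^2)


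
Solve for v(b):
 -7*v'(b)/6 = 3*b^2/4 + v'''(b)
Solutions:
 v(b) = C1 + C2*sin(sqrt(42)*b/6) + C3*cos(sqrt(42)*b/6) - 3*b^3/14 + 54*b/49


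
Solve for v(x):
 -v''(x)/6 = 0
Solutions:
 v(x) = C1 + C2*x


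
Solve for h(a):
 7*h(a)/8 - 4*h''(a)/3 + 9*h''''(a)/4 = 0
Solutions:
 h(a) = (C1*sin(2^(3/4)*sqrt(3)*7^(1/4)*a*sin(atan(sqrt(878)/16)/2)/6) + C2*cos(2^(3/4)*sqrt(3)*7^(1/4)*a*sin(atan(sqrt(878)/16)/2)/6))*exp(-2^(3/4)*sqrt(3)*7^(1/4)*a*cos(atan(sqrt(878)/16)/2)/6) + (C3*sin(2^(3/4)*sqrt(3)*7^(1/4)*a*sin(atan(sqrt(878)/16)/2)/6) + C4*cos(2^(3/4)*sqrt(3)*7^(1/4)*a*sin(atan(sqrt(878)/16)/2)/6))*exp(2^(3/4)*sqrt(3)*7^(1/4)*a*cos(atan(sqrt(878)/16)/2)/6)


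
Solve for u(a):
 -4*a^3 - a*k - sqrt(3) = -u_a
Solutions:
 u(a) = C1 + a^4 + a^2*k/2 + sqrt(3)*a


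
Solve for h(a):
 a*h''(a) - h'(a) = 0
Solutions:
 h(a) = C1 + C2*a^2


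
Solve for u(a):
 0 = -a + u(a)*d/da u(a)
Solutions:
 u(a) = -sqrt(C1 + a^2)
 u(a) = sqrt(C1 + a^2)


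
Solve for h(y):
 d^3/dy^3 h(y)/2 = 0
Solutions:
 h(y) = C1 + C2*y + C3*y^2


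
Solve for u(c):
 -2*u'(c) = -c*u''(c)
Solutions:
 u(c) = C1 + C2*c^3


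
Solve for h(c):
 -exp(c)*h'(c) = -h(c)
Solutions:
 h(c) = C1*exp(-exp(-c))


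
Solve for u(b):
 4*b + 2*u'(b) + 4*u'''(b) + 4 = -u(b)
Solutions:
 u(b) = C1*exp(-3^(1/3)*b*(-(9 + sqrt(105))^(1/3) + 2*3^(1/3)/(9 + sqrt(105))^(1/3))/12)*sin(3^(1/6)*b*(6/(9 + sqrt(105))^(1/3) + 3^(2/3)*(9 + sqrt(105))^(1/3))/12) + C2*exp(-3^(1/3)*b*(-(9 + sqrt(105))^(1/3) + 2*3^(1/3)/(9 + sqrt(105))^(1/3))/12)*cos(3^(1/6)*b*(6/(9 + sqrt(105))^(1/3) + 3^(2/3)*(9 + sqrt(105))^(1/3))/12) + C3*exp(3^(1/3)*b*(-(9 + sqrt(105))^(1/3) + 2*3^(1/3)/(9 + sqrt(105))^(1/3))/6) - 4*b + 4


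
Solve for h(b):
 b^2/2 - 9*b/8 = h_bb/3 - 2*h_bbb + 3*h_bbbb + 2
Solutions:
 h(b) = C1 + C4*exp(b/3) + b^4/8 + 39*b^3/16 + 219*b^2/8 + b*(C2 + C3*exp(b)^(1/3))


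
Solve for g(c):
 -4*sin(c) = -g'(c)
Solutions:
 g(c) = C1 - 4*cos(c)


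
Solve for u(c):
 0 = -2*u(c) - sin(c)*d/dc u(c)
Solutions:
 u(c) = C1*(cos(c) + 1)/(cos(c) - 1)


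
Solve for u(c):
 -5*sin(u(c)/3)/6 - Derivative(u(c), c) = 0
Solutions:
 5*c/6 + 3*log(cos(u(c)/3) - 1)/2 - 3*log(cos(u(c)/3) + 1)/2 = C1


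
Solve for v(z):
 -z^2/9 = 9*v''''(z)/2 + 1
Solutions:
 v(z) = C1 + C2*z + C3*z^2 + C4*z^3 - z^6/14580 - z^4/108


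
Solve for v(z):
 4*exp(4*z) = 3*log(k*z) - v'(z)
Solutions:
 v(z) = C1 + 3*z*log(k*z) - 3*z - exp(4*z)


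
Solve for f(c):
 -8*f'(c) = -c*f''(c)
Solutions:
 f(c) = C1 + C2*c^9


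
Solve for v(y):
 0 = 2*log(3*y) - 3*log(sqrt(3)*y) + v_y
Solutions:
 v(y) = C1 + y*log(y) - y - y*log(3)/2


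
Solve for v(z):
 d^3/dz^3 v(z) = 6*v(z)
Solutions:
 v(z) = C3*exp(6^(1/3)*z) + (C1*sin(2^(1/3)*3^(5/6)*z/2) + C2*cos(2^(1/3)*3^(5/6)*z/2))*exp(-6^(1/3)*z/2)


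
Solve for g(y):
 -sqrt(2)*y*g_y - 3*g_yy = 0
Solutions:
 g(y) = C1 + C2*erf(2^(3/4)*sqrt(3)*y/6)


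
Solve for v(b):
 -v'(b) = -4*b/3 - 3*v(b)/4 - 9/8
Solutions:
 v(b) = C1*exp(3*b/4) - 16*b/9 - 209/54


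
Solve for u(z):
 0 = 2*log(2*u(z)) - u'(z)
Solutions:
 -Integral(1/(log(_y) + log(2)), (_y, u(z)))/2 = C1 - z


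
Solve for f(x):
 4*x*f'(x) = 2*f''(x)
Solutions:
 f(x) = C1 + C2*erfi(x)


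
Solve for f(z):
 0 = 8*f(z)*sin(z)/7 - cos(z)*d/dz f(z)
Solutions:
 f(z) = C1/cos(z)^(8/7)


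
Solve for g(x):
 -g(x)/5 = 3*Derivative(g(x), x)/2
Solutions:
 g(x) = C1*exp(-2*x/15)


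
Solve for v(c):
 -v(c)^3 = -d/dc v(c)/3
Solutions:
 v(c) = -sqrt(2)*sqrt(-1/(C1 + 3*c))/2
 v(c) = sqrt(2)*sqrt(-1/(C1 + 3*c))/2


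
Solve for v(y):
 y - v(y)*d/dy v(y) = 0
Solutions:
 v(y) = -sqrt(C1 + y^2)
 v(y) = sqrt(C1 + y^2)


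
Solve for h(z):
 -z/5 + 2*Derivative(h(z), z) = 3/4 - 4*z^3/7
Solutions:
 h(z) = C1 - z^4/14 + z^2/20 + 3*z/8


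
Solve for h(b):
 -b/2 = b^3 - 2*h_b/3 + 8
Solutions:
 h(b) = C1 + 3*b^4/8 + 3*b^2/8 + 12*b


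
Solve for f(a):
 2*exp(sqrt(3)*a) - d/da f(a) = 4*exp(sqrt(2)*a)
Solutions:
 f(a) = C1 - 2*sqrt(2)*exp(sqrt(2)*a) + 2*sqrt(3)*exp(sqrt(3)*a)/3


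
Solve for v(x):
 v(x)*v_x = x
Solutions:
 v(x) = -sqrt(C1 + x^2)
 v(x) = sqrt(C1 + x^2)


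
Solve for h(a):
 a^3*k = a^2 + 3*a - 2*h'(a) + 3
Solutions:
 h(a) = C1 - a^4*k/8 + a^3/6 + 3*a^2/4 + 3*a/2


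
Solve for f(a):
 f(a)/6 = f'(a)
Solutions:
 f(a) = C1*exp(a/6)


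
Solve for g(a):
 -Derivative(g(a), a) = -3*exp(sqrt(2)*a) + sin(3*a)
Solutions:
 g(a) = C1 + 3*sqrt(2)*exp(sqrt(2)*a)/2 + cos(3*a)/3


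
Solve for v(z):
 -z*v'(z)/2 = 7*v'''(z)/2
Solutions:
 v(z) = C1 + Integral(C2*airyai(-7^(2/3)*z/7) + C3*airybi(-7^(2/3)*z/7), z)


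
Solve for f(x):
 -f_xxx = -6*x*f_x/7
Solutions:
 f(x) = C1 + Integral(C2*airyai(6^(1/3)*7^(2/3)*x/7) + C3*airybi(6^(1/3)*7^(2/3)*x/7), x)


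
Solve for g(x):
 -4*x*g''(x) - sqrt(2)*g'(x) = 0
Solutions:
 g(x) = C1 + C2*x^(1 - sqrt(2)/4)


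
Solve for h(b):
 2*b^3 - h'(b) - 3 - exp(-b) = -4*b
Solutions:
 h(b) = C1 + b^4/2 + 2*b^2 - 3*b + exp(-b)


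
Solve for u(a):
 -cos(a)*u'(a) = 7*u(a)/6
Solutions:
 u(a) = C1*(sin(a) - 1)^(7/12)/(sin(a) + 1)^(7/12)


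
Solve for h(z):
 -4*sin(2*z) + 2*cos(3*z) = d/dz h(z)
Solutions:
 h(z) = C1 + 2*sin(3*z)/3 + 2*cos(2*z)


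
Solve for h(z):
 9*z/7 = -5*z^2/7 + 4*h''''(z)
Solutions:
 h(z) = C1 + C2*z + C3*z^2 + C4*z^3 + z^6/2016 + 3*z^5/1120


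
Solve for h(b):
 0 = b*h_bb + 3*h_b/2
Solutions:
 h(b) = C1 + C2/sqrt(b)


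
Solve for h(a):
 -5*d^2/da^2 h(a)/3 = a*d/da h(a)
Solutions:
 h(a) = C1 + C2*erf(sqrt(30)*a/10)


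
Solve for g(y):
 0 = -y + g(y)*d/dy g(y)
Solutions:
 g(y) = -sqrt(C1 + y^2)
 g(y) = sqrt(C1 + y^2)


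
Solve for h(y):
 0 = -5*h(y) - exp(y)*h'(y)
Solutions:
 h(y) = C1*exp(5*exp(-y))


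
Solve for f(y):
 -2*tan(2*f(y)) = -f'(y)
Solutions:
 f(y) = -asin(C1*exp(4*y))/2 + pi/2
 f(y) = asin(C1*exp(4*y))/2


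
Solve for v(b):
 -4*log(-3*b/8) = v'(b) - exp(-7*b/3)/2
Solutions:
 v(b) = C1 - 4*b*log(-b) + 4*b*(-log(3) + 1 + 3*log(2)) - 3*exp(-7*b/3)/14


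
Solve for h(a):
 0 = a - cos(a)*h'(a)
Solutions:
 h(a) = C1 + Integral(a/cos(a), a)


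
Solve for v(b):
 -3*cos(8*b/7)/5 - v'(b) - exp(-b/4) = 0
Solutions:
 v(b) = C1 - 21*sin(8*b/7)/40 + 4*exp(-b/4)


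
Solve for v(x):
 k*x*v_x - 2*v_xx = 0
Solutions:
 v(x) = Piecewise((-sqrt(pi)*C1*erf(x*sqrt(-k)/2)/sqrt(-k) - C2, (k > 0) | (k < 0)), (-C1*x - C2, True))


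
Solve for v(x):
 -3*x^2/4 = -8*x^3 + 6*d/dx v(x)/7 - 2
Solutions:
 v(x) = C1 + 7*x^4/3 - 7*x^3/24 + 7*x/3


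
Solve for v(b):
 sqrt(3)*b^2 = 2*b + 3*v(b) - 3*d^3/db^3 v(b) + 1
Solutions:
 v(b) = C3*exp(b) + sqrt(3)*b^2/3 - 2*b/3 + (C1*sin(sqrt(3)*b/2) + C2*cos(sqrt(3)*b/2))*exp(-b/2) - 1/3


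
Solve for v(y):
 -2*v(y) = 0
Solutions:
 v(y) = 0
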